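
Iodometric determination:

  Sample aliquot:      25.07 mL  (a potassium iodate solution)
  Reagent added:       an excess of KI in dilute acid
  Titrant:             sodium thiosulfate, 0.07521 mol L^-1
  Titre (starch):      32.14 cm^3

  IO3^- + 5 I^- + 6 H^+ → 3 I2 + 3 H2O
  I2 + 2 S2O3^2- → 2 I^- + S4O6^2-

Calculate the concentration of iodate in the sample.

0.01607 mol/L

n(S2O3^2-) = 0.03214 × 0.07521 = 2.417 × 10^-3 mol
n(I2) = n(S2O3^2-)/2 = 1.209 × 10^-3 mol
From the 1:3 ratio, n(IO3^-) in the aliquot = 1/3 × 1.209 × 10^-3 = 4.029 × 10^-4 mol
[IO3^-] = 4.029 × 10^-4 / 0.02507 = 0.01607 mol/L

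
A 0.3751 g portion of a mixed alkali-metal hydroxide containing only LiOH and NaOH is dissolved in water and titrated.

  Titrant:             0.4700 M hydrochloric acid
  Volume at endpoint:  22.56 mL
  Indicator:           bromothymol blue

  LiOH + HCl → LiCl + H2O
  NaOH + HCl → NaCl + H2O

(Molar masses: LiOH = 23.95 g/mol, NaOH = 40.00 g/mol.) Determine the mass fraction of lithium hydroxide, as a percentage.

19.50 %

n(HCl) = 0.02256 × 0.4700 = 0.01060 mol
Let x = n(LiOH), y = n(NaOH).
Titrant: 1x + 1y = 0.01060;  mass: 23.95x + 40.00y = 0.3751
Solving, x = 3.055 × 10^-3 mol, y = 7.548 × 10^-3 mol
mass of LiOH = 3.055 × 10^-3 × 23.95 = 0.07316 g
% LiOH = 0.07316 / 0.3751 × 100 = 19.50 %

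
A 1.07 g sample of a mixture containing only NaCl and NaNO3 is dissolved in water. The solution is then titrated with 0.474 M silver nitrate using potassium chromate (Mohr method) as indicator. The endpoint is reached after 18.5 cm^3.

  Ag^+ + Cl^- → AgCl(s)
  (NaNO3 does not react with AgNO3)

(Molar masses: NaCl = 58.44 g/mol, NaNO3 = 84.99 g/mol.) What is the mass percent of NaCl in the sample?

47.9 %

n(AgNO3) = 0.0185 × 0.474 = 8.77 × 10^-3 mol
Let x = n(NaCl), y = n(NaNO3).
Titrant: 1x = 8.77 × 10^-3;  mass: 58.44x + 84.99y = 1.07
Solving, x = 8.77 × 10^-3 mol, y = 6.56 × 10^-3 mol
mass of NaCl = 8.77 × 10^-3 × 58.44 = 0.512 g
% NaCl = 0.512 / 1.07 × 100 = 47.9 %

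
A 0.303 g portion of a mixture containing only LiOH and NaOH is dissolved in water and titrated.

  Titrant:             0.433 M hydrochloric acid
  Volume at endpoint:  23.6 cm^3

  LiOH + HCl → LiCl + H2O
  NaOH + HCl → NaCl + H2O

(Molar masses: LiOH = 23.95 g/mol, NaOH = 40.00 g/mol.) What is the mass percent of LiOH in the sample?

52.1 %

n(HCl) = 0.0236 × 0.433 = 0.0102 mol
Let x = n(LiOH), y = n(NaOH).
Titrant: 1x + 1y = 0.0102;  mass: 23.95x + 40.00y = 0.303
Solving, x = 6.59 × 10^-3 mol, y = 3.63 × 10^-3 mol
mass of LiOH = 6.59 × 10^-3 × 23.95 = 0.158 g
% LiOH = 0.158 / 0.303 × 100 = 52.1 %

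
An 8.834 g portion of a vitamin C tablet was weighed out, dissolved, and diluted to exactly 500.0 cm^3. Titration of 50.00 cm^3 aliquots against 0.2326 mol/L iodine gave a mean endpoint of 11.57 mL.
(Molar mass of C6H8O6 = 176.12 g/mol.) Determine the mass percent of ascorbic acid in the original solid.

C6H8O6 + I2 → C6H6O6 + 2 HI
n(I2) per titration = 0.01157 × 0.2326 = 2.691 × 10^-3 mol
n(C6H8O6) in each aliquot = 2.691 × 10^-3 mol (1:1 ratio)
n(C6H8O6) in the whole flask = 2.691 × 10^-3 × 500.0/50.00 = 0.02691 mol
mass of C6H8O6 = 0.02691 × 176.12 = 4.740 g
% C6H8O6 = 4.740 / 8.834 × 100 = 53.65 %

53.65 %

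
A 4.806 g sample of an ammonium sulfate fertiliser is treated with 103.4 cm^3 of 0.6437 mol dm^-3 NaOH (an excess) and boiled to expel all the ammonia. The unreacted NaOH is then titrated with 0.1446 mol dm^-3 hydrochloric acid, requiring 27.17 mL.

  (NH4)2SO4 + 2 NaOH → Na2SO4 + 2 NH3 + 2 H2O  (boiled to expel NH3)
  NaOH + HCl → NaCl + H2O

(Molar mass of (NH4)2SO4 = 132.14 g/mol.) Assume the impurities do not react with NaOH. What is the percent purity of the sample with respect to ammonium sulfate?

86.10 %

n(NaOH) added = 0.1034 × 0.6437 = 0.06656 mol
n(HCl) used in back-titration = 0.02717 × 0.1446 = 3.929 × 10^-3 mol
n(NaOH) left over = 3.929 × 10^-3 mol (1:1 ratio)
n(NaOH) consumed by analyte = 0.06656 − 3.929 × 10^-3 = 0.06263 mol
From the 1:2 ratio, n((NH4)2SO4) = 1/2 × 0.06263 = 0.03131 mol
mass of (NH4)2SO4 = 0.03131 × 132.14 = 4.138 g
% (NH4)2SO4 = 4.138 / 4.806 × 100 = 86.10 %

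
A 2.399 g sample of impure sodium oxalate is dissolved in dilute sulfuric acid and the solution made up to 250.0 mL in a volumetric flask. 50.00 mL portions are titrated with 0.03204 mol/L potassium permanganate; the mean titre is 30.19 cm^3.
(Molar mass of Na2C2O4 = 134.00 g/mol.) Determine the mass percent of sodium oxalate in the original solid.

2 MnO4^- + 5 C2O4^2- + 16 H^+ → 2 Mn^2+ + 10 CO2 + 8 H2O
n(KMnO4) per titration = 0.03019 × 0.03204 = 9.673 × 10^-4 mol
From the 5:2 ratio, n(Na2C2O4) in each aliquot = 5/2 × 9.673 × 10^-4 = 2.418 × 10^-3 mol
n(Na2C2O4) in the whole flask = 2.418 × 10^-3 × 250.0/50.00 = 0.01209 mol
mass of Na2C2O4 = 0.01209 × 134.00 = 1.620 g
% Na2C2O4 = 1.620 / 2.399 × 100 = 67.54 %

67.54 %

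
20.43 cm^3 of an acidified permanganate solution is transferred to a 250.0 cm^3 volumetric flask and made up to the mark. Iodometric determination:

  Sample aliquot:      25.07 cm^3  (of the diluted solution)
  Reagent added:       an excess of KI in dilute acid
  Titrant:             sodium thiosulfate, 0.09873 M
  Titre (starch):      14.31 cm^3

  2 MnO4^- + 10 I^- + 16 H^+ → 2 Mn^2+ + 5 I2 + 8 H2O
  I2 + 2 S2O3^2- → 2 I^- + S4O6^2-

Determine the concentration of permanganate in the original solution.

n(S2O3^2-) = 0.01431 × 0.09873 = 1.413 × 10^-3 mol
n(I2) = n(S2O3^2-)/2 = 7.064 × 10^-4 mol
From the 2:5 ratio, n(MnO4^-) in the aliquot = 2/5 × 7.064 × 10^-4 = 2.826 × 10^-4 mol
[MnO4^-]_dilute = 2.826 × 10^-4 / 0.02507 = 0.01127 mol/L
[MnO4^-]_original = 0.01127 × 250.0/20.43 = 0.1379 mol/L

0.1379 M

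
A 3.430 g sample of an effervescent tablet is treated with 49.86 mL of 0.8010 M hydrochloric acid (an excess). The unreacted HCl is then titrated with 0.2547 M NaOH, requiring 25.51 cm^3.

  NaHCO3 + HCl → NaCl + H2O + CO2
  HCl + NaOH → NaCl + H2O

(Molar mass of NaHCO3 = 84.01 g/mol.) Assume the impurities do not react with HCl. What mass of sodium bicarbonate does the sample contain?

2.809 g

n(HCl) added = 0.04986 × 0.8010 = 0.03994 mol
n(NaOH) used in back-titration = 0.02551 × 0.2547 = 6.497 × 10^-3 mol
n(HCl) left over = 6.497 × 10^-3 mol (1:1 ratio)
n(HCl) consumed by analyte = 0.03994 − 6.497 × 10^-3 = 0.03344 mol
n(NaHCO3) = 0.03344 mol (1:1 ratio)
mass of NaHCO3 = 0.03344 × 84.01 = 2.809 g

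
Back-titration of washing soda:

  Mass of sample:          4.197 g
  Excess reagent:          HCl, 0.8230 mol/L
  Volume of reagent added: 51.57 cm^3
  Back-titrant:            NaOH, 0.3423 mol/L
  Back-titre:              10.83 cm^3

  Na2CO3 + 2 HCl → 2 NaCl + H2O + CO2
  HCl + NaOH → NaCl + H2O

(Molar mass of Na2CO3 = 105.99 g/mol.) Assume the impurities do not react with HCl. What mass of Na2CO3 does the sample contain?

n(HCl) added = 0.05157 × 0.8230 = 0.04244 mol
n(NaOH) used in back-titration = 0.01083 × 0.3423 = 3.707 × 10^-3 mol
n(HCl) left over = 3.707 × 10^-3 mol (1:1 ratio)
n(HCl) consumed by analyte = 0.04244 − 3.707 × 10^-3 = 0.03874 mol
From the 1:2 ratio, n(Na2CO3) = 1/2 × 0.03874 = 0.01937 mol
mass of Na2CO3 = 0.01937 × 105.99 = 2.053 g

2.053 g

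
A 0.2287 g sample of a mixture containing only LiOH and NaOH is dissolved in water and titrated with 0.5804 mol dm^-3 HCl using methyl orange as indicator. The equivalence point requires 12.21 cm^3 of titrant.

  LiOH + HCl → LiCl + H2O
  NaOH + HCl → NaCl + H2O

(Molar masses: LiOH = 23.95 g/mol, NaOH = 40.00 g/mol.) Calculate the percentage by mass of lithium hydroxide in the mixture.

n(HCl) = 0.01221 × 0.5804 = 7.087 × 10^-3 mol
Let x = n(LiOH), y = n(NaOH).
Titrant: 1x + 1y = 7.087 × 10^-3;  mass: 23.95x + 40.00y = 0.2287
Solving, x = 3.412 × 10^-3 mol, y = 3.674 × 10^-3 mol
mass of LiOH = 3.412 × 10^-3 × 23.95 = 0.08172 g
% LiOH = 0.08172 / 0.2287 × 100 = 35.73 %

35.73 %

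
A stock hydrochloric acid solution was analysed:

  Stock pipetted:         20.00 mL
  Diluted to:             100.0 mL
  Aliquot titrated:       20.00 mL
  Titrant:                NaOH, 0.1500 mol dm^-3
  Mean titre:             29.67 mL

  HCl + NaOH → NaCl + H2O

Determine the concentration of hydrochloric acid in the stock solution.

1.113 mol/L

n(NaOH) = 0.02967 × 0.1500 = 4.450 × 10^-3 mol
n(HCl) in the aliquot = 4.450 × 10^-3 mol (1:1 ratio)
[HCl]_dilute = 4.450 × 10^-3 / 0.02000 = 0.2225 mol/L
Dilution factor = 100.0 / 20.00 = 5.000
[HCl]_stock = 0.2225 × 5.000 = 1.113 mol/L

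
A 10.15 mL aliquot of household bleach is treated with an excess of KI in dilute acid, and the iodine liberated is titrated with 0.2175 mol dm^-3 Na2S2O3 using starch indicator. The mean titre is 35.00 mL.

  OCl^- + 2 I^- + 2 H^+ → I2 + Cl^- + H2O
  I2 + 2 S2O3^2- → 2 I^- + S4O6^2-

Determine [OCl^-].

0.3750 mol/L

n(S2O3^2-) = 0.03500 × 0.2175 = 7.612 × 10^-3 mol
n(I2) = n(S2O3^2-)/2 = 3.806 × 10^-3 mol
n(OCl^-) in the aliquot = 3.806 × 10^-3 mol (1:1 ratio)
[OCl^-] = 3.806 × 10^-3 / 0.01015 = 0.3750 mol/L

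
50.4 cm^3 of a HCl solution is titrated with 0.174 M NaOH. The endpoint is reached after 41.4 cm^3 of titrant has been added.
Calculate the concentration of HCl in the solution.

HCl + NaOH → NaCl + H2O
n(NaOH) = 0.0414 L × 0.174 mol/L = 7.20 × 10^-3 mol
n(HCl) = 7.20 × 10^-3 mol (1:1 mole ratio)
[HCl] = 7.20 × 10^-3 mol / 0.0504 L = 0.143 mol/L

0.143 M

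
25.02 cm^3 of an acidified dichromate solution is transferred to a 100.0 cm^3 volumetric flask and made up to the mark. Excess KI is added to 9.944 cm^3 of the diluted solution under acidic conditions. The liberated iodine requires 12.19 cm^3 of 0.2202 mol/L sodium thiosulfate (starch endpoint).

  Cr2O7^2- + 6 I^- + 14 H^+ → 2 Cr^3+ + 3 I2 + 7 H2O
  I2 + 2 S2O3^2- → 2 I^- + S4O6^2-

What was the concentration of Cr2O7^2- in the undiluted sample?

0.1798 mol/L

n(S2O3^2-) = 0.01219 × 0.2202 = 2.684 × 10^-3 mol
n(I2) = n(S2O3^2-)/2 = 1.342 × 10^-3 mol
From the 1:3 ratio, n(Cr2O7^2-) in the aliquot = 1/3 × 1.342 × 10^-3 = 4.474 × 10^-4 mol
[Cr2O7^2-]_dilute = 4.474 × 10^-4 / 0.009944 = 0.04499 mol/L
[Cr2O7^2-]_original = 0.04499 × 100.0/25.02 = 0.1798 mol/L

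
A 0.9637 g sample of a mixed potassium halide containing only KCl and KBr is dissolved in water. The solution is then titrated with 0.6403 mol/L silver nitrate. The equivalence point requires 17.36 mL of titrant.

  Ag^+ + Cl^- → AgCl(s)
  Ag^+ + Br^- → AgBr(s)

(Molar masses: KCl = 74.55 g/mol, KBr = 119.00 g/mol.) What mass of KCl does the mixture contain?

n(AgNO3) = 0.01736 × 0.6403 = 0.01112 mol
Let x = n(KCl), y = n(KBr).
Titrant: 1x + 1y = 0.01112;  mass: 74.55x + 119.00y = 0.9637
Solving, x = 8.078 × 10^-3 mol, y = 3.038 × 10^-3 mol
mass of KCl = 8.078 × 10^-3 × 74.55 = 0.6022 g

0.6022 g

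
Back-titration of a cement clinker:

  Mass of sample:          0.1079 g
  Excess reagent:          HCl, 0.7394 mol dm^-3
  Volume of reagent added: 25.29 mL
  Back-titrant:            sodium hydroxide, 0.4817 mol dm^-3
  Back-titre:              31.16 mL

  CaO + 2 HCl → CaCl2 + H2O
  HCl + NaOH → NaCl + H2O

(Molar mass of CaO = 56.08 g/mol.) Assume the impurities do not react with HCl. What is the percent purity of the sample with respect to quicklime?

95.88 %

n(HCl) added = 0.02529 × 0.7394 = 0.01870 mol
n(NaOH) used in back-titration = 0.03116 × 0.4817 = 0.01501 mol
n(HCl) left over = 0.01501 mol (1:1 ratio)
n(HCl) consumed by analyte = 0.01870 − 0.01501 = 3.690 × 10^-3 mol
From the 1:2 ratio, n(CaO) = 1/2 × 3.690 × 10^-3 = 1.845 × 10^-3 mol
mass of CaO = 1.845 × 10^-3 × 56.08 = 0.1035 g
% CaO = 0.1035 / 0.1079 × 100 = 95.88 %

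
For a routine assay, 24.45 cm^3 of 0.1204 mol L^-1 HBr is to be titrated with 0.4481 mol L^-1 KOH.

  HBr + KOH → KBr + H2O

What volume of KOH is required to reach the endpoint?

n(HBr) = 0.02445 L × 0.1204 mol/L = 2.944 × 10^-3 mol
n(KOH) = 2.944 × 10^-3 mol (1:1 stoichiometry)
V(KOH) = 2.944 × 10^-3 mol / 0.4481 mol/L = 0.006569 L = 6.569 mL

6.569 mL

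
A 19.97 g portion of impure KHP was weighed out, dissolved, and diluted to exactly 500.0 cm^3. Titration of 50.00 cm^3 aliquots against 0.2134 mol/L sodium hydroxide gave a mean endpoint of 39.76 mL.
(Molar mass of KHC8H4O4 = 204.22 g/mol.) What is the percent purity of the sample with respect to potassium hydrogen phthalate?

86.77 %

KHC8H4O4 + NaOH → KNaC8H4O4 + H2O
n(NaOH) per titration = 0.03976 × 0.2134 = 8.485 × 10^-3 mol
n(KHC8H4O4) in each aliquot = 8.485 × 10^-3 mol (1:1 ratio)
n(KHC8H4O4) in the whole flask = 8.485 × 10^-3 × 500.0/50.00 = 0.08485 mol
mass of KHC8H4O4 = 0.08485 × 204.22 = 17.33 g
% KHC8H4O4 = 17.33 / 19.97 × 100 = 86.77 %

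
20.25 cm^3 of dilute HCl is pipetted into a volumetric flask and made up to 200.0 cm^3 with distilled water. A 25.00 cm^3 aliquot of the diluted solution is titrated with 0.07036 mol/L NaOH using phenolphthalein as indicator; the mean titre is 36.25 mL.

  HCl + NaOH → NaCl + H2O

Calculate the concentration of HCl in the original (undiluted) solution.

1.008 mol/L

n(NaOH) = 0.03625 × 0.07036 = 2.551 × 10^-3 mol
n(HCl) in the aliquot = 2.551 × 10^-3 mol (1:1 ratio)
[HCl]_dilute = 2.551 × 10^-3 / 0.02500 = 0.1020 mol/L
Dilution factor = 200.0 / 20.25 = 9.877
[HCl]_stock = 0.1020 × 9.877 = 1.008 mol/L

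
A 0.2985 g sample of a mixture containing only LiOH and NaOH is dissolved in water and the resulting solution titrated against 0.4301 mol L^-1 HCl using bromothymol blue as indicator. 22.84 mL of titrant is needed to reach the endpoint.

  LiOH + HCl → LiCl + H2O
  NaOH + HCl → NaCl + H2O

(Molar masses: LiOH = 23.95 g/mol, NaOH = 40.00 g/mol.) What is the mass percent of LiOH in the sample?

47.21 %

n(HCl) = 0.02284 × 0.4301 = 9.823 × 10^-3 mol
Let x = n(LiOH), y = n(NaOH).
Titrant: 1x + 1y = 9.823 × 10^-3;  mass: 23.95x + 40.00y = 0.2985
Solving, x = 5.884 × 10^-3 mol, y = 3.939 × 10^-3 mol
mass of LiOH = 5.884 × 10^-3 × 23.95 = 0.1409 g
% LiOH = 0.1409 / 0.2985 × 100 = 47.21 %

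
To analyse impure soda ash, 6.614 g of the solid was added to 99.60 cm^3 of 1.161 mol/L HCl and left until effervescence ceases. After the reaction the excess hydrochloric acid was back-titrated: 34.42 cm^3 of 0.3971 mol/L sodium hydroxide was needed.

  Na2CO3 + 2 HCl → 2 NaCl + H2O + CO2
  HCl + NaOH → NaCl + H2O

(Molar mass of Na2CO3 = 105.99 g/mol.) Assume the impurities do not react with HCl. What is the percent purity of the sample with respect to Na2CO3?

n(HCl) added = 0.09960 × 1.161 = 0.1156 mol
n(NaOH) used in back-titration = 0.03442 × 0.3971 = 0.01367 mol
n(HCl) left over = 0.01367 mol (1:1 ratio)
n(HCl) consumed by analyte = 0.1156 − 0.01367 = 0.1020 mol
From the 1:2 ratio, n(Na2CO3) = 1/2 × 0.1020 = 0.05098 mol
mass of Na2CO3 = 0.05098 × 105.99 = 5.404 g
% Na2CO3 = 5.404 / 6.614 × 100 = 81.70 %

81.70 %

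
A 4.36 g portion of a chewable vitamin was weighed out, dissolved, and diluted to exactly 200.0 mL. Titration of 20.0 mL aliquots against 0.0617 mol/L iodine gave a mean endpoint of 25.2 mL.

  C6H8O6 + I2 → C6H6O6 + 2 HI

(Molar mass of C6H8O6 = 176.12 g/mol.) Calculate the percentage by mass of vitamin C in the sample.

n(I2) per titration = 0.0252 × 0.0617 = 1.55 × 10^-3 mol
n(C6H8O6) in each aliquot = 1.55 × 10^-3 mol (1:1 ratio)
n(C6H8O6) in the whole flask = 1.55 × 10^-3 × 200.0/20.0 = 0.0155 mol
mass of C6H8O6 = 0.0155 × 176.12 = 2.74 g
% C6H8O6 = 2.74 / 4.36 × 100 = 62.8 %

62.8 %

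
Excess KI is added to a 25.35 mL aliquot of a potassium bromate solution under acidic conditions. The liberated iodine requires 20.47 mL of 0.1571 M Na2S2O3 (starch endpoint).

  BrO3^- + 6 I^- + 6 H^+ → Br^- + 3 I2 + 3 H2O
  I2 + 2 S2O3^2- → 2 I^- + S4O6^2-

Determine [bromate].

0.02114 M

n(S2O3^2-) = 0.02047 × 0.1571 = 3.216 × 10^-3 mol
n(I2) = n(S2O3^2-)/2 = 1.608 × 10^-3 mol
From the 1:3 ratio, n(BrO3^-) in the aliquot = 1/3 × 1.608 × 10^-3 = 5.360 × 10^-4 mol
[BrO3^-] = 5.360 × 10^-4 / 0.02535 = 0.02114 mol/L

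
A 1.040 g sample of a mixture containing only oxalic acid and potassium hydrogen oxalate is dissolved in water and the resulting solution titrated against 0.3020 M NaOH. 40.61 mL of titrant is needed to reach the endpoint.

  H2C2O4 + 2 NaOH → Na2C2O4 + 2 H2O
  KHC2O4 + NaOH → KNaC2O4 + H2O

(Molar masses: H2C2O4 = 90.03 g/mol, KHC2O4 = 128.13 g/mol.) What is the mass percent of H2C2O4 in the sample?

27.67 %

n(NaOH) = 0.04061 × 0.3020 = 0.01226 mol
Let x = n(H2C2O4), y = n(KHC2O4).
Titrant: 2x + 1y = 0.01226;  mass: 90.03x + 128.13y = 1.040
Solving, x = 3.197 × 10^-3 mol, y = 5.870 × 10^-3 mol
mass of H2C2O4 = 3.197 × 10^-3 × 90.03 = 0.2878 g
% H2C2O4 = 0.2878 / 1.040 × 100 = 27.67 %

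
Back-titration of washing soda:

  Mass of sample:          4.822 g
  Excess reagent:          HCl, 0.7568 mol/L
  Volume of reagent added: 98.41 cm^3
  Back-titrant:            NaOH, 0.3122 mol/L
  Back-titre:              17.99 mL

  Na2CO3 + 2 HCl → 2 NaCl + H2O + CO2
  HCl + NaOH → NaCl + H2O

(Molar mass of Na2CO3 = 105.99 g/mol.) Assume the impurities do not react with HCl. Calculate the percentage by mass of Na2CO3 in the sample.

75.68 %

n(HCl) added = 0.09841 × 0.7568 = 0.07448 mol
n(NaOH) used in back-titration = 0.01799 × 0.3122 = 5.616 × 10^-3 mol
n(HCl) left over = 5.616 × 10^-3 mol (1:1 ratio)
n(HCl) consumed by analyte = 0.07448 − 5.616 × 10^-3 = 0.06886 mol
From the 1:2 ratio, n(Na2CO3) = 1/2 × 0.06886 = 0.03443 mol
mass of Na2CO3 = 0.03443 × 105.99 = 3.649 g
% Na2CO3 = 3.649 / 4.822 × 100 = 75.68 %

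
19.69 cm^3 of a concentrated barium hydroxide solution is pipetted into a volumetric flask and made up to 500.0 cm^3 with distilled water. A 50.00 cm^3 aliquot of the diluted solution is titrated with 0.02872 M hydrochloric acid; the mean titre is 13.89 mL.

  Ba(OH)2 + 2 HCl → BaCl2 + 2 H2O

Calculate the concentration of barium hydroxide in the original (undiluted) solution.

0.1013 M

n(HCl) = 0.01389 × 0.02872 = 3.989 × 10^-4 mol
From the 1:2 ratio, n(Ba(OH)2) in the aliquot = 1/2 × 3.989 × 10^-4 = 1.995 × 10^-4 mol
[Ba(OH)2]_dilute = 1.995 × 10^-4 / 0.05000 = 0.003989 mol/L
Dilution factor = 500.0 / 19.69 = 25.39
[Ba(OH)2]_stock = 0.003989 × 25.39 = 0.1013 mol/L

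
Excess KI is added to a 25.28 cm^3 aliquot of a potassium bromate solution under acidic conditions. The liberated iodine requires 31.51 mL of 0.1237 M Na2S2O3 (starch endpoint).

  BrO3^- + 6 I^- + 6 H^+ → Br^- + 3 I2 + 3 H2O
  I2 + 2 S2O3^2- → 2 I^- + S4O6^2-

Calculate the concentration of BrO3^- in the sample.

n(S2O3^2-) = 0.03151 × 0.1237 = 3.898 × 10^-3 mol
n(I2) = n(S2O3^2-)/2 = 1.949 × 10^-3 mol
From the 1:3 ratio, n(BrO3^-) in the aliquot = 1/3 × 1.949 × 10^-3 = 6.496 × 10^-4 mol
[BrO3^-] = 6.496 × 10^-4 / 0.02528 = 0.02570 mol/L

0.02570 M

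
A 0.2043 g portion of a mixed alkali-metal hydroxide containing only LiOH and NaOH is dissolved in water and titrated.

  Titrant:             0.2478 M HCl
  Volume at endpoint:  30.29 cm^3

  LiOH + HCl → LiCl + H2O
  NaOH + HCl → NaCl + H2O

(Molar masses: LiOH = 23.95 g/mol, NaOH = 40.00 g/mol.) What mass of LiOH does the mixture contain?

n(HCl) = 0.03029 × 0.2478 = 7.506 × 10^-3 mol
Let x = n(LiOH), y = n(NaOH).
Titrant: 1x + 1y = 7.506 × 10^-3;  mass: 23.95x + 40.00y = 0.2043
Solving, x = 5.977 × 10^-3 mol, y = 1.529 × 10^-3 mol
mass of LiOH = 5.977 × 10^-3 × 23.95 = 0.1432 g

0.1432 g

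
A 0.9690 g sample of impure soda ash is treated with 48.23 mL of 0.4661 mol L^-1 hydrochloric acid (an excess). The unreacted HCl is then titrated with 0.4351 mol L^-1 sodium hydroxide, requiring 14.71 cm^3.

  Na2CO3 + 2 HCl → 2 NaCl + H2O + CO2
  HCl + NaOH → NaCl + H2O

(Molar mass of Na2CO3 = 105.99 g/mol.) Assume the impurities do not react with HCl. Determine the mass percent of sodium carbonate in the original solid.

n(HCl) added = 0.04823 × 0.4661 = 0.02248 mol
n(NaOH) used in back-titration = 0.01471 × 0.4351 = 6.400 × 10^-3 mol
n(HCl) left over = 6.400 × 10^-3 mol (1:1 ratio)
n(HCl) consumed by analyte = 0.02248 − 6.400 × 10^-3 = 0.01608 mol
From the 1:2 ratio, n(Na2CO3) = 1/2 × 0.01608 = 8.040 × 10^-3 mol
mass of Na2CO3 = 8.040 × 10^-3 × 105.99 = 0.8521 g
% Na2CO3 = 0.8521 / 0.9690 × 100 = 87.94 %

87.94 %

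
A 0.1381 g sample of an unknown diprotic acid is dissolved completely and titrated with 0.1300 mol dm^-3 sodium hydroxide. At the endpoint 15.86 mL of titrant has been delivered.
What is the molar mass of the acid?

134.0 g/mol

n(NaOH) = 0.01586 L × 0.1300 mol/L = 2.062 × 10^-3 mol
From the 1:2 ratio, n(H2A) = 1/2 × 2.062 × 10^-3 = 1.031 × 10^-3 mol
M = m / n = 0.1381 g / 1.031 × 10^-3 mol = 134.0 g/mol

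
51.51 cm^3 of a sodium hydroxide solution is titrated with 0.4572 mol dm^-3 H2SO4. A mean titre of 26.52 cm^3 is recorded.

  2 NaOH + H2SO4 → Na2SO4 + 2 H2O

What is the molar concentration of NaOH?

n(H2SO4) = 0.02652 L × 0.4572 mol/L = 0.01212 mol
From the 2:1 mole ratio, n(NaOH) = 2/1 × 0.01212 = 0.02425 mol
[NaOH] = 0.02425 mol / 0.05151 L = 0.4708 mol/L

0.4708 mol/L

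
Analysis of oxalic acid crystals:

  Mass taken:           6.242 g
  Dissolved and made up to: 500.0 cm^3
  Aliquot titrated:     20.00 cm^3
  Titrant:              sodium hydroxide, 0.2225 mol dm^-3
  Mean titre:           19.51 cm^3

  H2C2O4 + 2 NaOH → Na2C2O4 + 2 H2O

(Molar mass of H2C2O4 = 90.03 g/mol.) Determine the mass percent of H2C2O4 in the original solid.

n(NaOH) per titration = 0.01951 × 0.2225 = 4.341 × 10^-3 mol
From the 1:2 ratio, n(H2C2O4) in each aliquot = 1/2 × 4.341 × 10^-3 = 2.170 × 10^-3 mol
n(H2C2O4) in the whole flask = 2.170 × 10^-3 × 500.0/20.00 = 0.05426 mol
mass of H2C2O4 = 0.05426 × 90.03 = 4.885 g
% H2C2O4 = 4.885 / 6.242 × 100 = 78.26 %

78.26 %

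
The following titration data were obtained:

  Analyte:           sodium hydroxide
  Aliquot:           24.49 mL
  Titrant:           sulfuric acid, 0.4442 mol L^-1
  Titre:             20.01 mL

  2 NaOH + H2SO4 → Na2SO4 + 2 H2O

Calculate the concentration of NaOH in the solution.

0.7259 mol/L

n(H2SO4) = 0.02001 L × 0.4442 mol/L = 8.888 × 10^-3 mol
From the 2:1 mole ratio, n(NaOH) = 2/1 × 8.888 × 10^-3 = 0.01778 mol
[NaOH] = 0.01778 mol / 0.02449 L = 0.7259 mol/L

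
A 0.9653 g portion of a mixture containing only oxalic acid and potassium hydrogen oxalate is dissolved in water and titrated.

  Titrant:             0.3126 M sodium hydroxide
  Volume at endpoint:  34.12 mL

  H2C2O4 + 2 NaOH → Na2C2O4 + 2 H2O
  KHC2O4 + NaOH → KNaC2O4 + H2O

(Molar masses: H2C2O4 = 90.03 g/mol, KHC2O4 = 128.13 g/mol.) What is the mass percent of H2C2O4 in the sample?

n(NaOH) = 0.03412 × 0.3126 = 0.01067 mol
Let x = n(H2C2O4), y = n(KHC2O4).
Titrant: 2x + 1y = 0.01067;  mass: 90.03x + 128.13y = 0.9653
Solving, x = 2.414 × 10^-3 mol, y = 5.837 × 10^-3 mol
mass of H2C2O4 = 2.414 × 10^-3 × 90.03 = 0.2174 g
% H2C2O4 = 0.2174 / 0.9653 × 100 = 22.52 %

22.52 %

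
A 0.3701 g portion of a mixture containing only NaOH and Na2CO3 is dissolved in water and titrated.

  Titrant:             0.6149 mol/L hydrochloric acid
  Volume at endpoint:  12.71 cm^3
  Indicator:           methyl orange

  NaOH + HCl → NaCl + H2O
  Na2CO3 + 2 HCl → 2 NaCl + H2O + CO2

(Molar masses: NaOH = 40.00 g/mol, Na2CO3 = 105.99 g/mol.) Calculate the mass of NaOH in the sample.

0.1357 g

n(HCl) = 0.01271 × 0.6149 = 7.815 × 10^-3 mol
Let x = n(NaOH), y = n(Na2CO3).
Titrant: 1x + 2y = 7.815 × 10^-3;  mass: 40.00x + 105.99y = 0.3701
Solving, x = 3.392 × 10^-3 mol, y = 2.212 × 10^-3 mol
mass of NaOH = 3.392 × 10^-3 × 40.00 = 0.1357 g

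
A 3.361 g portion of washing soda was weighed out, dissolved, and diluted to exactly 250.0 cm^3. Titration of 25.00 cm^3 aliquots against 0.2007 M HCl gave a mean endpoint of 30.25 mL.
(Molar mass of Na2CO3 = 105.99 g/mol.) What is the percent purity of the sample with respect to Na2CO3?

95.73 %

Na2CO3 + 2 HCl → 2 NaCl + H2O + CO2
n(HCl) per titration = 0.03025 × 0.2007 = 6.071 × 10^-3 mol
From the 1:2 ratio, n(Na2CO3) in each aliquot = 1/2 × 6.071 × 10^-3 = 3.036 × 10^-3 mol
n(Na2CO3) in the whole flask = 3.036 × 10^-3 × 250.0/25.00 = 0.03036 mol
mass of Na2CO3 = 0.03036 × 105.99 = 3.217 g
% Na2CO3 = 3.217 / 3.361 × 100 = 95.73 %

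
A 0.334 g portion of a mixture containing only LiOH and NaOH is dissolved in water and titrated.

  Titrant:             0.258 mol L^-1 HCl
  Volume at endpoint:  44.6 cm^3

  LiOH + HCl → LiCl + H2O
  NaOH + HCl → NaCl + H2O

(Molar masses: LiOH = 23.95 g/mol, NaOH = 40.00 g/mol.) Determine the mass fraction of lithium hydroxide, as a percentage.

56.4 %

n(HCl) = 0.0446 × 0.258 = 0.0115 mol
Let x = n(LiOH), y = n(NaOH).
Titrant: 1x + 1y = 0.0115;  mass: 23.95x + 40.00y = 0.334
Solving, x = 7.87 × 10^-3 mol, y = 3.64 × 10^-3 mol
mass of LiOH = 7.87 × 10^-3 × 23.95 = 0.188 g
% LiOH = 0.188 / 0.334 × 100 = 56.4 %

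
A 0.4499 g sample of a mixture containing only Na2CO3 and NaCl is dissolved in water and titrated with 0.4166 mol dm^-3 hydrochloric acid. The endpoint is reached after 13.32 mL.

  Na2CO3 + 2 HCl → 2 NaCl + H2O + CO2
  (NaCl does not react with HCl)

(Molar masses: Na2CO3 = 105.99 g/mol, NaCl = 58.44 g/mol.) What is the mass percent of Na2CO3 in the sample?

65.36 %

n(HCl) = 0.01332 × 0.4166 = 5.549 × 10^-3 mol
Let x = n(Na2CO3), y = n(NaCl).
Titrant: 2x = 5.549 × 10^-3;  mass: 105.99x + 58.44y = 0.4499
Solving, x = 2.775 × 10^-3 mol, y = 2.666 × 10^-3 mol
mass of Na2CO3 = 2.775 × 10^-3 × 105.99 = 0.2941 g
% Na2CO3 = 0.2941 / 0.4499 × 100 = 65.36 %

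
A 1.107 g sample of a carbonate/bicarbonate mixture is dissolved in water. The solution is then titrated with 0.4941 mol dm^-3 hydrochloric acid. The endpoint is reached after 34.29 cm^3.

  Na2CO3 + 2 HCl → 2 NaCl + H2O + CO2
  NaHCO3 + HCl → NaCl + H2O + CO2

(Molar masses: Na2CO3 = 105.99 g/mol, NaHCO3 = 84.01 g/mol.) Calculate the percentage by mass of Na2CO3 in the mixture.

48.83 %

n(HCl) = 0.03429 × 0.4941 = 0.01694 mol
Let x = n(Na2CO3), y = n(NaHCO3).
Titrant: 2x + 1y = 0.01694;  mass: 105.99x + 84.01y = 1.107
Solving, x = 5.100 × 10^-3 mol, y = 6.743 × 10^-3 mol
mass of Na2CO3 = 5.100 × 10^-3 × 105.99 = 0.5406 g
% Na2CO3 = 0.5406 / 1.107 × 100 = 48.83 %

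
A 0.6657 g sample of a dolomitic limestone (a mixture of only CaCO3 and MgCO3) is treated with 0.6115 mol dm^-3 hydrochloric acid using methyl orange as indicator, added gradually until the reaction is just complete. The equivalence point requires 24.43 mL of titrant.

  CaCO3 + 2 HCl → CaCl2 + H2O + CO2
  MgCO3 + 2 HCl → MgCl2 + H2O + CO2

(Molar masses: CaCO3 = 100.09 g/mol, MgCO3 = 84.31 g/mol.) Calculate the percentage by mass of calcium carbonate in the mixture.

34.25 %

n(HCl) = 0.02443 × 0.6115 = 0.01494 mol
Let x = n(CaCO3), y = n(MgCO3).
Titrant: 2x + 2y = 0.01494;  mass: 100.09x + 84.31y = 0.6657
Solving, x = 2.278 × 10^-3 mol, y = 5.191 × 10^-3 mol
mass of CaCO3 = 2.278 × 10^-3 × 100.09 = 0.2280 g
% CaCO3 = 0.2280 / 0.6657 × 100 = 34.25 %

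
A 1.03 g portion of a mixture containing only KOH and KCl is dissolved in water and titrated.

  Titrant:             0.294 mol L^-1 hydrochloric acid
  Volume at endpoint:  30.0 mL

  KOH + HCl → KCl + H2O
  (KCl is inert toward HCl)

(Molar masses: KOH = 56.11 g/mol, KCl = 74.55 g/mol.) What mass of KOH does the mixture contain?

n(HCl) = 0.0300 × 0.294 = 8.82 × 10^-3 mol
Let x = n(KOH), y = n(KCl).
Titrant: 1x = 8.82 × 10^-3;  mass: 56.11x + 74.55y = 1.03
Solving, x = 8.82 × 10^-3 mol, y = 7.18 × 10^-3 mol
mass of KOH = 8.82 × 10^-3 × 56.11 = 0.495 g

0.495 g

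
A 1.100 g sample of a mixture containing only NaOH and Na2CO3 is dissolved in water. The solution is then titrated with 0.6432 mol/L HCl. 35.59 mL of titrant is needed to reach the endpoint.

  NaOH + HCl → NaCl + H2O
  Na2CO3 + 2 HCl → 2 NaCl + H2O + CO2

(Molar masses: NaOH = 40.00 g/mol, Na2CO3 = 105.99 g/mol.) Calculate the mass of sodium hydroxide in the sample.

n(HCl) = 0.03559 × 0.6432 = 0.02289 mol
Let x = n(NaOH), y = n(Na2CO3).
Titrant: 1x + 2y = 0.02289;  mass: 40.00x + 105.99y = 1.100
Solving, x = 8.706 × 10^-3 mol, y = 7.093 × 10^-3 mol
mass of NaOH = 8.706 × 10^-3 × 40.00 = 0.3482 g

0.3482 g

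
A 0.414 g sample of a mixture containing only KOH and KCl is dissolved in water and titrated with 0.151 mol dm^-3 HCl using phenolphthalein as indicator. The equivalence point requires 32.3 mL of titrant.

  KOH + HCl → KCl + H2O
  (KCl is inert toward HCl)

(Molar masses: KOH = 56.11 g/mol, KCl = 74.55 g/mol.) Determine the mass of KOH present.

n(HCl) = 0.0323 × 0.151 = 4.88 × 10^-3 mol
Let x = n(KOH), y = n(KCl).
Titrant: 1x = 4.88 × 10^-3;  mass: 56.11x + 74.55y = 0.414
Solving, x = 4.88 × 10^-3 mol, y = 1.88 × 10^-3 mol
mass of KOH = 4.88 × 10^-3 × 56.11 = 0.274 g

0.274 g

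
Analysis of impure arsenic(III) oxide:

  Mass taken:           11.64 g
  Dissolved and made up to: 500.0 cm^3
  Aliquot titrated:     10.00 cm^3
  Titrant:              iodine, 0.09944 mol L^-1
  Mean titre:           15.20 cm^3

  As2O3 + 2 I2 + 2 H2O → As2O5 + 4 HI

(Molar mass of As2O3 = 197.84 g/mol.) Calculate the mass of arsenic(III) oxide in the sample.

n(I2) per titration = 0.01520 × 0.09944 = 1.511 × 10^-3 mol
From the 1:2 ratio, n(As2O3) in each aliquot = 1/2 × 1.511 × 10^-3 = 7.557 × 10^-4 mol
n(As2O3) in the whole flask = 7.557 × 10^-4 × 500.0/10.00 = 0.03779 mol
mass of As2O3 = 0.03779 × 197.84 = 7.476 g

7.476 g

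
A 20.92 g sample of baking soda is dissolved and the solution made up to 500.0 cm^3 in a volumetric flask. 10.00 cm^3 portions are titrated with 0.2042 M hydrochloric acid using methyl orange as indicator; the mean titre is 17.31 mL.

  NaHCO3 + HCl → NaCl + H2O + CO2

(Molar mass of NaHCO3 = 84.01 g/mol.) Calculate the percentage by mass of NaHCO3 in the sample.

70.97 %

n(HCl) per titration = 0.01731 × 0.2042 = 3.535 × 10^-3 mol
n(NaHCO3) in each aliquot = 3.535 × 10^-3 mol (1:1 ratio)
n(NaHCO3) in the whole flask = 3.535 × 10^-3 × 500.0/10.00 = 0.1767 mol
mass of NaHCO3 = 0.1767 × 84.01 = 14.85 g
% NaHCO3 = 14.85 / 20.92 × 100 = 70.97 %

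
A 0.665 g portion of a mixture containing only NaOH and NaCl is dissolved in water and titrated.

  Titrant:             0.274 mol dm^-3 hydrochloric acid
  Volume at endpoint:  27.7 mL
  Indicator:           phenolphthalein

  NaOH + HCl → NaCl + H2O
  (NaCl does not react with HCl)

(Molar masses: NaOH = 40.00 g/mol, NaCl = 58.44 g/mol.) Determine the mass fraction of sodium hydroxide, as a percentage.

45.7 %

n(HCl) = 0.0277 × 0.274 = 7.59 × 10^-3 mol
Let x = n(NaOH), y = n(NaCl).
Titrant: 1x = 7.59 × 10^-3;  mass: 40.00x + 58.44y = 0.665
Solving, x = 7.59 × 10^-3 mol, y = 6.18 × 10^-3 mol
mass of NaOH = 7.59 × 10^-3 × 40.00 = 0.304 g
% NaOH = 0.304 / 0.665 × 100 = 45.7 %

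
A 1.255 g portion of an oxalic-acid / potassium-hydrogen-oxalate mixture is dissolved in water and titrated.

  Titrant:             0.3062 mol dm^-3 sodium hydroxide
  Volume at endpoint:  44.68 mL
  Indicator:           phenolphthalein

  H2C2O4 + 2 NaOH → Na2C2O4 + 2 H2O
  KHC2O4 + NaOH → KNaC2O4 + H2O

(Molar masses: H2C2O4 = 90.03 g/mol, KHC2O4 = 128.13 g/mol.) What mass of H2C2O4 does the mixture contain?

0.2697 g

n(NaOH) = 0.04468 × 0.3062 = 0.01368 mol
Let x = n(H2C2O4), y = n(KHC2O4).
Titrant: 2x + 1y = 0.01368;  mass: 90.03x + 128.13y = 1.255
Solving, x = 2.996 × 10^-3 mol, y = 7.690 × 10^-3 mol
mass of H2C2O4 = 2.996 × 10^-3 × 90.03 = 0.2697 g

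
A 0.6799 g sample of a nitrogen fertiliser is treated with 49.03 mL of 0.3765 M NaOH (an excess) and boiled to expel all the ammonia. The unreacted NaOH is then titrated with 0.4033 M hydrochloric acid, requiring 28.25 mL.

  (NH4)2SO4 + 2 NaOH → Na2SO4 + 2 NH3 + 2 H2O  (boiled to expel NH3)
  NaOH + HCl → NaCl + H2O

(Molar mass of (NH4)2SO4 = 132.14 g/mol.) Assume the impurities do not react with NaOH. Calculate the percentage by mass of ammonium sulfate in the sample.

68.67 %

n(NaOH) added = 0.04903 × 0.3765 = 0.01846 mol
n(HCl) used in back-titration = 0.02825 × 0.4033 = 0.01139 mol
n(NaOH) left over = 0.01139 mol (1:1 ratio)
n(NaOH) consumed by analyte = 0.01846 − 0.01139 = 7.067 × 10^-3 mol
From the 1:2 ratio, n((NH4)2SO4) = 1/2 × 7.067 × 10^-3 = 3.533 × 10^-3 mol
mass of (NH4)2SO4 = 3.533 × 10^-3 × 132.14 = 0.4669 g
% (NH4)2SO4 = 0.4669 / 0.6799 × 100 = 68.67 %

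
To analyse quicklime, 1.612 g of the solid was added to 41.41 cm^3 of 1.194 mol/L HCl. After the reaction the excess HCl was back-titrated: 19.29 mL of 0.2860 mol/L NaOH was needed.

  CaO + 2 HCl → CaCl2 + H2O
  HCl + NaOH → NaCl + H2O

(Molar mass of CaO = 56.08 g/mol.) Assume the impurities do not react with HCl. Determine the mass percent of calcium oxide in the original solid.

76.41 %

n(HCl) added = 0.04141 × 1.194 = 0.04944 mol
n(NaOH) used in back-titration = 0.01929 × 0.2860 = 5.517 × 10^-3 mol
n(HCl) left over = 5.517 × 10^-3 mol (1:1 ratio)
n(HCl) consumed by analyte = 0.04944 − 5.517 × 10^-3 = 0.04393 mol
From the 1:2 ratio, n(CaO) = 1/2 × 0.04393 = 0.02196 mol
mass of CaO = 0.02196 × 56.08 = 1.232 g
% CaO = 1.232 / 1.612 × 100 = 76.41 %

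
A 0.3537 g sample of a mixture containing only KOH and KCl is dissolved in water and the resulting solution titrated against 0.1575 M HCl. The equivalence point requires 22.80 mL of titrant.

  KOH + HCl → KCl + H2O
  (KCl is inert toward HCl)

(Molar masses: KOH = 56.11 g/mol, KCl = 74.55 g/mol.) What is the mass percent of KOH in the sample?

n(HCl) = 0.02280 × 0.1575 = 3.591 × 10^-3 mol
Let x = n(KOH), y = n(KCl).
Titrant: 1x = 3.591 × 10^-3;  mass: 56.11x + 74.55y = 0.3537
Solving, x = 3.591 × 10^-3 mol, y = 2.042 × 10^-3 mol
mass of KOH = 3.591 × 10^-3 × 56.11 = 0.2015 g
% KOH = 0.2015 / 0.3537 × 100 = 56.97 %

56.97 %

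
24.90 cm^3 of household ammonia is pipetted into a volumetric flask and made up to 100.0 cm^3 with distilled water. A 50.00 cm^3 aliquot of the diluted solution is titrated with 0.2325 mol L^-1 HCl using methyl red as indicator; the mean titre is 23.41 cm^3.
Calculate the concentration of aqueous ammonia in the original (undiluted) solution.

NH3 + HCl → NH4Cl
n(HCl) = 0.02341 × 0.2325 = 5.443 × 10^-3 mol
n(NH3) in the aliquot = 5.443 × 10^-3 mol (1:1 ratio)
[NH3]_dilute = 5.443 × 10^-3 / 0.05000 = 0.1089 mol/L
Dilution factor = 100.0 / 24.90 = 4.016
[NH3]_stock = 0.1089 × 4.016 = 0.4372 mol/L

0.4372 mol/L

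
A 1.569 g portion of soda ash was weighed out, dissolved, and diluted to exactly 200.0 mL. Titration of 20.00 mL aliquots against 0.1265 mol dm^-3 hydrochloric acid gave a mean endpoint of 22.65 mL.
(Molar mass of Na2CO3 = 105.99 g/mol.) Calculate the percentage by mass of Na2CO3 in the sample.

96.78 %

Na2CO3 + 2 HCl → 2 NaCl + H2O + CO2
n(HCl) per titration = 0.02265 × 0.1265 = 2.865 × 10^-3 mol
From the 1:2 ratio, n(Na2CO3) in each aliquot = 1/2 × 2.865 × 10^-3 = 1.433 × 10^-3 mol
n(Na2CO3) in the whole flask = 1.433 × 10^-3 × 200.0/20.00 = 0.01433 mol
mass of Na2CO3 = 0.01433 × 105.99 = 1.518 g
% Na2CO3 = 1.518 / 1.569 × 100 = 96.78 %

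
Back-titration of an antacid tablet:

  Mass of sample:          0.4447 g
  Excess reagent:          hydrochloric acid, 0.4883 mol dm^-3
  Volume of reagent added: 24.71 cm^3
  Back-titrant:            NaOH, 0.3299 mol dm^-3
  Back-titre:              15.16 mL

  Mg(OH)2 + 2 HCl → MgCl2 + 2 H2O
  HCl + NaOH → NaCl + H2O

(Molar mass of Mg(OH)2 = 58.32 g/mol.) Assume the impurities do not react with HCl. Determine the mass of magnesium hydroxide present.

0.2060 g

n(HCl) added = 0.02471 × 0.4883 = 0.01207 mol
n(NaOH) used in back-titration = 0.01516 × 0.3299 = 5.001 × 10^-3 mol
n(HCl) left over = 5.001 × 10^-3 mol (1:1 ratio)
n(HCl) consumed by analyte = 0.01207 − 5.001 × 10^-3 = 7.065 × 10^-3 mol
From the 1:2 ratio, n(Mg(OH)2) = 1/2 × 7.065 × 10^-3 = 3.532 × 10^-3 mol
mass of Mg(OH)2 = 3.532 × 10^-3 × 58.32 = 0.2060 g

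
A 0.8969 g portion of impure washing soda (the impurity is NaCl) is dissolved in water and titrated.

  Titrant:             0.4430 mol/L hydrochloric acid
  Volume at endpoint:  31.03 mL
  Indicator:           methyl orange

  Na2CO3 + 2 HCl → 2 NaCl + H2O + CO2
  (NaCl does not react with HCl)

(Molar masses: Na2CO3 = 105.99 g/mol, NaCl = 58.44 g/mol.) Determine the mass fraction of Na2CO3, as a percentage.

81.22 %

n(HCl) = 0.03103 × 0.4430 = 0.01375 mol
Let x = n(Na2CO3), y = n(NaCl).
Titrant: 2x = 0.01375;  mass: 105.99x + 58.44y = 0.8969
Solving, x = 6.873 × 10^-3 mol, y = 2.882 × 10^-3 mol
mass of Na2CO3 = 6.873 × 10^-3 × 105.99 = 0.7285 g
% Na2CO3 = 0.7285 / 0.8969 × 100 = 81.22 %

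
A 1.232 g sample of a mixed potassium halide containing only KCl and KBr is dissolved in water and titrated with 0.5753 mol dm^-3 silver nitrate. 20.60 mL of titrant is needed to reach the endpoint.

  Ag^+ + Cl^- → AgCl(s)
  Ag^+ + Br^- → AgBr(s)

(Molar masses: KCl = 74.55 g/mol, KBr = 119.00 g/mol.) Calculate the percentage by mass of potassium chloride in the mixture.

n(AgNO3) = 0.02060 × 0.5753 = 0.01185 mol
Let x = n(KCl), y = n(KBr).
Titrant: 1x + 1y = 0.01185;  mass: 74.55x + 119.00y = 1.232
Solving, x = 4.011 × 10^-3 mol, y = 7.840 × 10^-3 mol
mass of KCl = 4.011 × 10^-3 × 74.55 = 0.2990 g
% KCl = 0.2990 / 1.232 × 100 = 24.27 %

24.27 %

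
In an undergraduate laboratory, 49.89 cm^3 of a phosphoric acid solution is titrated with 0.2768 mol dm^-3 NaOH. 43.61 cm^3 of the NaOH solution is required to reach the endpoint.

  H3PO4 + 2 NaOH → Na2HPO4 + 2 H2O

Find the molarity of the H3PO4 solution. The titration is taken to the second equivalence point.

0.1210 mol/L

n(NaOH) = 0.04361 L × 0.2768 mol/L = 0.01207 mol
From the 1:2 mole ratio, n(H3PO4) = 1/2 × 0.01207 = 6.036 × 10^-3 mol
[H3PO4] = 6.036 × 10^-3 mol / 0.04989 L = 0.1210 mol/L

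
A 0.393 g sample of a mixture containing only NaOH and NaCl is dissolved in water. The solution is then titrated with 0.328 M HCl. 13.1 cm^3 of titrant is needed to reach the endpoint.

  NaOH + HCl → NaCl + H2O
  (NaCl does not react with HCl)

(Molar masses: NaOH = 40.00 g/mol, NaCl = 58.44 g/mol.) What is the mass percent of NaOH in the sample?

43.7 %

n(HCl) = 0.0131 × 0.328 = 4.30 × 10^-3 mol
Let x = n(NaOH), y = n(NaCl).
Titrant: 1x = 4.30 × 10^-3;  mass: 40.00x + 58.44y = 0.393
Solving, x = 4.30 × 10^-3 mol, y = 3.78 × 10^-3 mol
mass of NaOH = 4.30 × 10^-3 × 40.00 = 0.172 g
% NaOH = 0.172 / 0.393 × 100 = 43.7 %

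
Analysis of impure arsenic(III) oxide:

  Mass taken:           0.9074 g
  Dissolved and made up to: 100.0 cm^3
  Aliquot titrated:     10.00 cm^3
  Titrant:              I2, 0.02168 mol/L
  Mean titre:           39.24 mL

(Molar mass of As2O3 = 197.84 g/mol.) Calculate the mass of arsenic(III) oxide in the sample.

0.8415 g

As2O3 + 2 I2 + 2 H2O → As2O5 + 4 HI
n(I2) per titration = 0.03924 × 0.02168 = 8.507 × 10^-4 mol
From the 1:2 ratio, n(As2O3) in each aliquot = 1/2 × 8.507 × 10^-4 = 4.254 × 10^-4 mol
n(As2O3) in the whole flask = 4.254 × 10^-4 × 100.0/10.00 = 4.254 × 10^-3 mol
mass of As2O3 = 4.254 × 10^-3 × 197.84 = 0.8415 g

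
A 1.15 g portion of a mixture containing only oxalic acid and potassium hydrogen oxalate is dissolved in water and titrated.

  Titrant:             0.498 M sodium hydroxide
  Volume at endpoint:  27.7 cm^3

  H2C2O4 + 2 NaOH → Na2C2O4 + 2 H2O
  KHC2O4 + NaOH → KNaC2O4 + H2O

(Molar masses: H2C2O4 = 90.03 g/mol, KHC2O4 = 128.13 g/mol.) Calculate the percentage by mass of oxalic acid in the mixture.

29.1 %

n(NaOH) = 0.0277 × 0.498 = 0.0138 mol
Let x = n(H2C2O4), y = n(KHC2O4).
Titrant: 2x + 1y = 0.0138;  mass: 90.03x + 128.13y = 1.15
Solving, x = 3.71 × 10^-3 mol, y = 6.37 × 10^-3 mol
mass of H2C2O4 = 3.71 × 10^-3 × 90.03 = 0.334 g
% H2C2O4 = 0.334 / 1.15 × 100 = 29.1 %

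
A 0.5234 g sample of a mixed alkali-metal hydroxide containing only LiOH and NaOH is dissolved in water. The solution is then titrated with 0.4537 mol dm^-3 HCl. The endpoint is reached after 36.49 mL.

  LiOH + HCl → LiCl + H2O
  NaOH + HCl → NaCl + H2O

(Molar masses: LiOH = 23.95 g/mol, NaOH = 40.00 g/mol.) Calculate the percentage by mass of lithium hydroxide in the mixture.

39.58 %

n(HCl) = 0.03649 × 0.4537 = 0.01656 mol
Let x = n(LiOH), y = n(NaOH).
Titrant: 1x + 1y = 0.01656;  mass: 23.95x + 40.00y = 0.5234
Solving, x = 8.649 × 10^-3 mol, y = 7.906 × 10^-3 mol
mass of LiOH = 8.649 × 10^-3 × 23.95 = 0.2071 g
% LiOH = 0.2071 / 0.5234 × 100 = 39.58 %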